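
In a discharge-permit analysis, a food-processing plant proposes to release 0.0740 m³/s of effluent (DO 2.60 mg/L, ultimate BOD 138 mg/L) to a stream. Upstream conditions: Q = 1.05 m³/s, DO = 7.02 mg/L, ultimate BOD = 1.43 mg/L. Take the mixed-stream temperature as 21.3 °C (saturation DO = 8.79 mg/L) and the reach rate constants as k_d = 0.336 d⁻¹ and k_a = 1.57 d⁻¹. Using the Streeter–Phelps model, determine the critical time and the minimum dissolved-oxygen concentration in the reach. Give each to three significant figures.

Mixed DO = (1.05×7.02 + 0.0740×2.60)/(1.05+0.0740) = 7.563/1.124 = 6.729 mg/L.
Mixed L₀ = (1.05×1.43 + 0.0740×138)/(1.124) = 11.71/1.124 = 10.42 mg/L.
Initial deficit D₀ = C_s − DO₀ = 8.79 − 6.729 = 2.061 mg/L.
t_c = (1/1.234) ln[(1.57/0.336)(1 − 2.061×1.234/(0.336×10.42))] = 0.8104 × ln(1.279) = 0.1993 d.
D_c = (0.336/1.57) × 10.42 × e^(−0.336×0.1993) = 0.2140 × 10.42 × 0.9352 = 2.086 mg/L.
Minimum DO = 8.79 − 2.086 = 6.704 mg/L.

t_c ≈ 0.199 d; minimum DO ≈ 6.70 mg/L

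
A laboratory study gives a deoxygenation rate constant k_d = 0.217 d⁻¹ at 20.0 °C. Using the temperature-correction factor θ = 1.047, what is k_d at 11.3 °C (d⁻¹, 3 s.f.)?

k_d ≈ 0.146 d⁻¹

k_d(T₂) = k_d(T₁) · θ^(T₂−T₁) = 0.217 × 1.047^(11.3−20.0)
= 0.217 × 1.047^-8.70 = 0.217 × 0.6706 = 0.1455 d⁻¹.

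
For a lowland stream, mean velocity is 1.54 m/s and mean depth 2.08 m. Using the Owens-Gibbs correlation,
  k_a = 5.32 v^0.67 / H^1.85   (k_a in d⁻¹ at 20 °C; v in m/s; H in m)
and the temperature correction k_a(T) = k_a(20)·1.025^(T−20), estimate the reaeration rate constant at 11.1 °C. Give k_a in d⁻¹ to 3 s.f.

k_a ≈ 1.47 d⁻¹

k_a(20) = 5.32 × 1.54^0.67 / 2.08^1.85 = 5.32 × 1.335 / 3.876 = 1.833 d⁻¹.
k_a(11.1) = 1.833 × 1.025^(11.1−20) = 1.833 × 0.8027 = 1.471 d⁻¹.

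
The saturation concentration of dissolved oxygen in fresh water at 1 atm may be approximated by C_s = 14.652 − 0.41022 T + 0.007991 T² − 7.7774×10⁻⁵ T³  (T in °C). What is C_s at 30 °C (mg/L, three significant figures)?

C_s = 14.652 − 0.41022×30 + 0.007991×30² − 7.7774×10⁻⁵×30³ = 7.437 mg/L.

C_s ≈ 7.44 mg/L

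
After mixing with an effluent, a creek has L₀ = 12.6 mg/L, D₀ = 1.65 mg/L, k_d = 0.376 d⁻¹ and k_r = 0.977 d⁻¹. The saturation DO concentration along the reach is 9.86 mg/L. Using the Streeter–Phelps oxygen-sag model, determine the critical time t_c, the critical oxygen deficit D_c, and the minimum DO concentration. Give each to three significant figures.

t_c ≈ 1.20 d; D_c ≈ 3.09 mg/L; min DO ≈ 6.77 mg/L

At the critical point dD/dt = 0, so k_d L₀ e^(−k_d t) = k_r D. Substituting D(t) from the Streeter–Phelps equation and solving for t gives
t_c = ln[(k_r/k_d)(1 − D₀(k_r−k_d)/(k_d L₀))] / (k_r−k_d).
Here k_r−k_d = 0.6010 d⁻¹ and 1 − D₀(k_r−k_d)/(k_d L₀) = 1 − 1.65×0.6010/(0.376×12.6) = 0.7907, so
t_c = ln(2.598 × 0.7907) / 0.6010 = 0.7200 / 0.6010 = 1.198 d.
D_c = (k_d/k_r) L₀ e^(−k_d t_c) = (0.376/0.977) × 12.6 × e^(−0.376×1.198) = 0.3849 × 12.6 × 0.6373 = 3.090 mg/L.
Minimum DO = C_s − D_c = 9.86 − 3.090 = 6.770 mg/L.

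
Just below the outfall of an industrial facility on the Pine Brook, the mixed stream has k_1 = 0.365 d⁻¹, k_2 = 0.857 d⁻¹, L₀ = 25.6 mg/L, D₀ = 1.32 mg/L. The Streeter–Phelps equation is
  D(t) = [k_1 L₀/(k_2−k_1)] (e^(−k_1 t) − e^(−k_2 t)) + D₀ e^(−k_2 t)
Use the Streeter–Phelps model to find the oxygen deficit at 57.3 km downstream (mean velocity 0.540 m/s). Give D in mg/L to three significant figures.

D ≈ 5.96 mg/L

Travel time t = x/v = 57.3 km / (0.540 m/s) = 57300 m / 0.540 m/s = 106100 s = 1.228 d.
k_1 L₀/(k_2−k_1) = 0.365×25.6/(0.857−0.365) = 9.344/0.4920 = 18.99 mg/L.
e^(−k_1 t) = e^(−0.365×1.228) = 0.6387; e^(−k_2 t) = e^(−0.857×1.228) = 0.3491.
D = 18.99 × (0.6387 − 0.3491) + 1.32 × 0.3491 = 5.501 + 0.4608 = 5.962 mg/L.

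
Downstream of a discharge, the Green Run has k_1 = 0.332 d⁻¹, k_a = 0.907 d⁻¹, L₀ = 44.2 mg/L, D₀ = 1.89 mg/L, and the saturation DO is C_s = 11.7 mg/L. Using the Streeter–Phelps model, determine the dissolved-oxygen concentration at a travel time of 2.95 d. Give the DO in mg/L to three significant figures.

k_1 L₀/(k_a−k_1) = 0.332×44.2/(0.907−0.332) = 14.67/0.5750 = 25.52 mg/L.
e^(−k_1 t) = e^(−0.332×2.950) = 0.3755; e^(−k_a t) = e^(−0.907×2.950) = 0.06886.
D = 25.52 × (0.3755 − 0.06886) + 1.89 × 0.06886 = 7.827 + 0.1301 = 7.957 mg/L.
DO = C_s − D = 11.7 − 7.957 = 3.743 mg/L.

DO ≈ 3.74 mg/L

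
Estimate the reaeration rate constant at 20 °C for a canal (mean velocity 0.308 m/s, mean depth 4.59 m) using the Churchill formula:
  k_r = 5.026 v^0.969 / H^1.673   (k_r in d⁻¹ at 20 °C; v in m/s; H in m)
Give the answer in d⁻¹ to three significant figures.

k_r = 5.026 × 0.308^0.969 / 4.59^1.673 = 5.026 × 0.3195 / 12.80 = 0.1254 d⁻¹.

k_r ≈ 0.125 d⁻¹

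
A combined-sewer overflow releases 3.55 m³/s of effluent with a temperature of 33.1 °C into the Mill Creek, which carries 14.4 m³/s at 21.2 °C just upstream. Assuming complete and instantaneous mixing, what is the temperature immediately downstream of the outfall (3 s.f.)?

Flow-weighted mixing: C = (Q_r C_r + Q_w C_w)/(Q_r + Q_w)
= (14.4×21.2 + 3.55×33.1)/(14.4 + 3.55) = 422.8/17.95 = 23.55 °C.

23.6 °C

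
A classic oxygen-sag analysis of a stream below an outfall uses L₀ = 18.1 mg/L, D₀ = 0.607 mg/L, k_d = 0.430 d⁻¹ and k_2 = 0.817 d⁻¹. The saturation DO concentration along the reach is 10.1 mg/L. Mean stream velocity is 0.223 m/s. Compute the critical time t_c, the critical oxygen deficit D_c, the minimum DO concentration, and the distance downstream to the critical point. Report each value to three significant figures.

With k_2/k_d = 1.900 and 1 − D₀(k_2−k_d)/(k_d L₀) = 0.9698,
t_c = ln(1.900 × 0.9698) / (0.817 − 0.430) = ln(1.843) / 0.3870 = 0.6112/0.3870 = 1.579 d.
D_c = (k_d/k_2) L₀ e^(−k_d t_c) = (0.430/0.817) × 18.1 × e^(−0.430×1.579) = 0.5263 × 18.1 × 0.5071 = 4.830 mg/L.
Minimum DO = C_s − D_c = 10.1 − 4.830 = 5.270 mg/L.
x_c = v t_c = 0.223 m/s × 1.579 d × 86400 s/d = 30430 m ≈ 30.4 km.

t_c ≈ 1.58 d; D_c ≈ 4.83 mg/L; min DO ≈ 5.27 mg/L; x_c ≈ 30.4 km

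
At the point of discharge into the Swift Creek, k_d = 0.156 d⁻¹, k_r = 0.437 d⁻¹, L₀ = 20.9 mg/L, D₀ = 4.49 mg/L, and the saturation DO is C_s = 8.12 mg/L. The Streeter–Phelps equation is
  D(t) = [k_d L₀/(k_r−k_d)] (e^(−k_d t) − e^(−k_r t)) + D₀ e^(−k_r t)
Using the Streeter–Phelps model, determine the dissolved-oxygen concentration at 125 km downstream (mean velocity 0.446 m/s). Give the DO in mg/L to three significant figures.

Travel time t = x/v = 125 km / (0.446 m/s) = 125000 m / 0.446 m/s = 280300 s = 3.244 d.
k_d L₀/(k_r−k_d) = 0.156×20.9/(0.437−0.156) = 3.260/0.2810 = 11.60 mg/L.
e^(−k_d t) = e^(−0.156×3.244) = 0.6029; e^(−k_r t) = e^(−0.437×3.244) = 0.2423.
D = 11.60 × (0.6029 − 0.2423) + 4.49 × 0.2423 = 4.184 + 1.088 = 5.272 mg/L.
DO = C_s − D = 8.12 − 5.272 = 2.848 mg/L.

DO ≈ 2.85 mg/L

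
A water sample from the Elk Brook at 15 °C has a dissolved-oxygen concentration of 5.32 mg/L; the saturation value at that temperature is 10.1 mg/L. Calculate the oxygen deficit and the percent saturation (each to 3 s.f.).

D = C_s − C = 10.1 − 5.32 = 4.78 mg/L.
% saturation = 5.32/10.1 × 100 = 52.7 %.

D ≈ 4.78 mg/L; 52.7 % saturation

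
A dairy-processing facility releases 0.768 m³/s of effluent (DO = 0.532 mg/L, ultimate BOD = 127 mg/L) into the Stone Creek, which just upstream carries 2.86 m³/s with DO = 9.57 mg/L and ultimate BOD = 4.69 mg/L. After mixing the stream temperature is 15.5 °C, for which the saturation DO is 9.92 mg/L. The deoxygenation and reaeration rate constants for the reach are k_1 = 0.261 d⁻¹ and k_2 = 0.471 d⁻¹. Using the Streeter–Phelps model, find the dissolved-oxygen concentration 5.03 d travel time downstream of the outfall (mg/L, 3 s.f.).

Mixed DO = (2.86×9.57 + 0.768×0.532)/(2.86+0.768) = 27.78/3.628 = 7.657 mg/L.
Mixed L₀ = (2.86×4.69 + 0.768×127)/(3.628) = 110.9/3.628 = 30.58 mg/L.
Initial deficit D₀ = C_s − DO₀ = 9.92 − 7.657 = 2.263 mg/L.
D(5.03) = [0.261×30.58/(0.471−0.261)](e^(−0.261×5.03) − e^(−0.471×5.03)) + 2.263 e^(−0.471×5.03)
= 38.01 × (0.2691 − 0.09356) + 2.263 × 0.09356 = 6.882 mg/L.
DO = 9.92 − 6.882 = 3.038 mg/L.

DO ≈ 3.04 mg/L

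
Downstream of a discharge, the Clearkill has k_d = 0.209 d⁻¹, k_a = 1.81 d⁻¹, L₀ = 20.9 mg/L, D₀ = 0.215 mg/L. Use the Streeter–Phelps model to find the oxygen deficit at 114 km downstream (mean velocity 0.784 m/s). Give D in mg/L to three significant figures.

D ≈ 1.80 mg/L

Travel time t = x/v = 114 km / (0.784 m/s) = 114000 m / 0.784 m/s = 145400 s = 1.683 d.
k_d L₀/(k_a−k_d) = 0.209×20.9/(1.81−0.209) = 4.368/1.601 = 2.728 mg/L.
e^(−k_d t) = e^(−0.209×1.683) = 0.7035; e^(−k_a t) = e^(−1.81×1.683) = 0.04754.
D = 2.728 × (0.7035 − 0.04754) + 0.215 × 0.04754 = 1.790 + 0.01022 = 1.800 mg/L.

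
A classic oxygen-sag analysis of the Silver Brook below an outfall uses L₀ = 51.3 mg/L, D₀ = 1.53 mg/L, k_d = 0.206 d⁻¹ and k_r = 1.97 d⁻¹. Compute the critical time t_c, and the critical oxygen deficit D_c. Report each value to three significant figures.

With k_r/k_d = 9.563 and 1 − D₀(k_r−k_d)/(k_d L₀) = 0.7446,
t_c = ln(9.563 × 0.7446) / (1.97 − 0.206) = ln(7.121) / 1.764 = 1.963/1.764 = 1.113 d.
D_c = (k_d/k_r) L₀ e^(−k_d t_c) = (0.206/1.97) × 51.3 × e^(−0.206×1.113) = 0.1046 × 51.3 × 0.7951 = 4.265 mg/L.

t_c ≈ 1.11 d; D_c ≈ 4.27 mg/L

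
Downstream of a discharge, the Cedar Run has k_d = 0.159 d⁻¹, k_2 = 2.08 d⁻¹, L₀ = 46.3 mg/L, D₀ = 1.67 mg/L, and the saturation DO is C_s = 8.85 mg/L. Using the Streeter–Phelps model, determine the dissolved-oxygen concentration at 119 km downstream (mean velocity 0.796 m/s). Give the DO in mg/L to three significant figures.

DO ≈ 6.00 mg/L

Travel time t = x/v = 119 km / (0.796 m/s) = 119000 m / 0.796 m/s = 149500 s = 1.730 d.
k_d L₀/(k_2−k_d) = 0.159×46.3/(2.08−0.159) = 7.362/1.921 = 3.832 mg/L.
e^(−k_d t) = e^(−0.159×1.730) = 0.7595; e^(−k_2 t) = e^(−2.08×1.730) = 0.02735.
D = 3.832 × (0.7595 − 0.02735) + 1.67 × 0.02735 = 2.806 + 0.04568 = 2.851 mg/L.
DO = C_s − D = 8.85 − 2.851 = 5.999 mg/L.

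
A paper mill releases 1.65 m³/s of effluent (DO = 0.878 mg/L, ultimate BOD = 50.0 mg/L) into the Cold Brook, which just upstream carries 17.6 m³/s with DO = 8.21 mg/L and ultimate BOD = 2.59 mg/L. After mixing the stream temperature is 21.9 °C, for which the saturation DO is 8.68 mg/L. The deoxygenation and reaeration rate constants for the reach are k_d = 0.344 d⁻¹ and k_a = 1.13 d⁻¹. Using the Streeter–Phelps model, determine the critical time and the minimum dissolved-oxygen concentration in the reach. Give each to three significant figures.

Mixed DO = (17.6×8.21 + 1.65×0.878)/(17.6+1.65) = 145.9/19.25 = 7.582 mg/L.
Mixed L₀ = (17.6×2.59 + 1.65×50.0)/(19.25) = 128.1/19.25 = 6.654 mg/L.
Initial deficit D₀ = C_s − DO₀ = 8.68 − 7.582 = 1.098 mg/L.
t_c = (1/0.7860) ln[(1.13/0.344)(1 − 1.098×0.7860/(0.344×6.654))] = 1.272 × ln(2.046) = 0.9107 d.
D_c = (0.344/1.13) × 6.654 × e^(−0.344×0.9107) = 0.3044 × 6.654 × 0.7311 = 1.481 mg/L.
Minimum DO = 8.68 − 1.481 = 7.199 mg/L.

t_c ≈ 0.911 d; minimum DO ≈ 7.20 mg/L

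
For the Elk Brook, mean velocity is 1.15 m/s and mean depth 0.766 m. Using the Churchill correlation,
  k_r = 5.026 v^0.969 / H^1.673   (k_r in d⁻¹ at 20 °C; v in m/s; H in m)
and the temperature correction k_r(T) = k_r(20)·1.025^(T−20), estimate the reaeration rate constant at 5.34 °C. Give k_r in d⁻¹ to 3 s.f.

k_r ≈ 6.26 d⁻¹

k_r(20) = 5.026 × 1.15^0.969 / 0.766^1.673 = 5.026 × 1.145 / 0.6402 = 8.989 d⁻¹.
k_r(5.34) = 8.989 × 1.025^(5.34−20) = 8.989 × 0.6963 = 6.259 d⁻¹.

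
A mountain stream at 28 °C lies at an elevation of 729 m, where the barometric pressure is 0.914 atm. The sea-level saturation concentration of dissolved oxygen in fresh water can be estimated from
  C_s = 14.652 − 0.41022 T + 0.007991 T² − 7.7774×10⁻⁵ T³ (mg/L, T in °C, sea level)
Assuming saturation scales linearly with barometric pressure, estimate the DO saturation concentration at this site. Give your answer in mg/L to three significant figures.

At sea level: C_s = 14.652 − 0.41022×28 + 0.007991×28² − 7.7774×10⁻⁵×28³ = 7.723 mg/L.
Pressure correction: C_s' = 7.723 × 0.914 = 7.059 mg/L.

C_s ≈ 7.06 mg/L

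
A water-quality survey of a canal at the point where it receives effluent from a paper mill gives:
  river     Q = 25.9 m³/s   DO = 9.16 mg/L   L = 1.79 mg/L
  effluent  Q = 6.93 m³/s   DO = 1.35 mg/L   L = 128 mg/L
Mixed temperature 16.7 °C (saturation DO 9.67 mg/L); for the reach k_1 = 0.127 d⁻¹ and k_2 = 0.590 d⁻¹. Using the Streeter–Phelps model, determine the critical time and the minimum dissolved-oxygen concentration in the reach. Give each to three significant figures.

Mixed DO = (25.9×9.16 + 6.93×1.35)/(25.9+6.93) = 246.6/32.83 = 7.511 mg/L.
Mixed L₀ = (25.9×1.79 + 6.93×128)/(32.83) = 933.4/32.83 = 28.43 mg/L.
Initial deficit D₀ = C_s − DO₀ = 9.67 − 7.511 = 2.159 mg/L.
t_c = (1/0.4630) ln[(0.590/0.127)(1 − 2.159×0.4630/(0.127×28.43))] = 2.160 × ln(3.360) = 2.617 d.
D_c = (0.127/0.590) × 28.43 × e^(−0.127×2.617) = 0.2153 × 28.43 × 0.7172 = 4.389 mg/L.
Minimum DO = 9.67 − 4.389 = 5.281 mg/L.

t_c ≈ 2.62 d; minimum DO ≈ 5.28 mg/L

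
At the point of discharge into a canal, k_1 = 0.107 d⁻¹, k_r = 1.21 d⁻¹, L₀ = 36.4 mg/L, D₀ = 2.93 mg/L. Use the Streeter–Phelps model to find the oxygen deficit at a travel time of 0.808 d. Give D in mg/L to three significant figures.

k_1 L₀/(k_r−k_1) = 0.107×36.4/(1.21−0.107) = 3.895/1.103 = 3.531 mg/L.
e^(−k_1 t) = e^(−0.107×0.8080) = 0.9172; e^(−k_r t) = e^(−1.21×0.8080) = 0.3762.
D = 3.531 × (0.9172 − 0.3762) + 2.93 × 0.3762 = 1.910 + 1.102 = 3.013 mg/L.

D ≈ 3.01 mg/L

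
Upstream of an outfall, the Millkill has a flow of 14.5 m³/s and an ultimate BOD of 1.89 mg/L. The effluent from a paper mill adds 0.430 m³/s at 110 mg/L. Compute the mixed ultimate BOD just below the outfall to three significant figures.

Flow-weighted mixing: C = (Q_r C_r + Q_w C_w)/(Q_r + Q_w)
= (14.5×1.89 + 0.430×110)/(14.5 + 0.430) = 74.70/14.93 = 5.004 mg/L.

5.00 mg/L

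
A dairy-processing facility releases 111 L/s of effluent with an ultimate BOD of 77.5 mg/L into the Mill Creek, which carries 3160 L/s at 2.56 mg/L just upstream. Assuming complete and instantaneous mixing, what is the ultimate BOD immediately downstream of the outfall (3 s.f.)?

Flow-weighted mixing: C = (Q_r C_r + Q_w C_w)/(Q_r + Q_w)
= (3160×2.56 + 111×77.5)/(3160 + 111) = 16690/3271 = 5.103 mg/L.

5.10 mg/L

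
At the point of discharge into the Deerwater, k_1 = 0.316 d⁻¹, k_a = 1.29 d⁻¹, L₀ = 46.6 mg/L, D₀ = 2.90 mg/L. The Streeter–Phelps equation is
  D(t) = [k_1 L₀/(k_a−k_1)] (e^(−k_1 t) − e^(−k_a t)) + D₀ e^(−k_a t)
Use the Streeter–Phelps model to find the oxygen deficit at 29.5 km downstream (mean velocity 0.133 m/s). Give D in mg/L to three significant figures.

D ≈ 6.27 mg/L

Travel time t = x/v = 29.5 km / (0.133 m/s) = 29500 m / 0.133 m/s = 221800 s = 2.567 d.
k_1 L₀/(k_a−k_1) = 0.316×46.6/(1.29−0.316) = 14.73/0.9740 = 15.12 mg/L.
e^(−k_1 t) = e^(−0.316×2.567) = 0.4443; e^(−k_a t) = e^(−1.29×2.567) = 0.03646.
D = 15.12 × (0.4443 − 0.03646) + 2.90 × 0.03646 = 6.166 + 0.1057 = 6.272 mg/L.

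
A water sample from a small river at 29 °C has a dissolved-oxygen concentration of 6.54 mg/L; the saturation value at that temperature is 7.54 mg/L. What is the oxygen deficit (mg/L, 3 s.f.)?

D = C_s − C = 7.54 − 6.54 = 1.00 mg/L.

D ≈ 1.00 mg/L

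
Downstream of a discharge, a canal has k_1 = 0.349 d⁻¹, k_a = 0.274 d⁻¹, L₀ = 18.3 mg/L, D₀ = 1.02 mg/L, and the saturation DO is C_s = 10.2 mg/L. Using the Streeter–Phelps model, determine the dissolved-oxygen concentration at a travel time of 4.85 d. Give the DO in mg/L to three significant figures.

DO ≈ 3.05 mg/L

k_1 L₀/(k_a−k_1) = 0.349×18.3/(0.274−0.349) = 6.387/-0.07500 = -85.16 mg/L.
e^(−k_1 t) = e^(−0.349×4.850) = 0.1840; e^(−k_a t) = e^(−0.274×4.850) = 0.2648.
D = -85.16 × (0.1840 − 0.2648) + 1.02 × 0.2648 = 6.875 + 0.2701 = 7.145 mg/L.
DO = C_s − D = 10.2 − 7.145 = 3.055 mg/L.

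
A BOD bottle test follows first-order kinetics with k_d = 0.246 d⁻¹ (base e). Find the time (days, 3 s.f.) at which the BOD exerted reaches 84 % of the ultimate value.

y/L₀ = 1 − e^(−k_d t) = 0.84 ⇒ e^(−k_d t) = 0.160
t = −ln(0.160) / 0.246 = 1.833 / 0.246 = 7.450 d.

t ≈ 7.45 d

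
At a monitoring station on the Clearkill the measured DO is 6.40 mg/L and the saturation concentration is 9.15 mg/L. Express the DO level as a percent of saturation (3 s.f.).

% saturation = C/C_s × 100 = 6.40/9.15 × 100 = 69.9 %.

69.9 % saturation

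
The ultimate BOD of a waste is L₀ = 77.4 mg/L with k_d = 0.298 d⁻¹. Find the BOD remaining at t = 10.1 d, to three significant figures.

L_t = L₀ e^(−k_d t) = 77.4 × e^(−0.298×10.1) = 77.4 × 0.04930 = 3.816 mg/L.

L ≈ 3.82 mg/L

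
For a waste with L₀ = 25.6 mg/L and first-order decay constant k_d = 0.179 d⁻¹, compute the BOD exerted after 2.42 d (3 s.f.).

y ≈ 9.00 mg/L

y_t = L₀(1 − e^(−k_d t)) = 25.6 × (1 − e^(−0.179×2.42))
= 25.6 × (1 − 0.6484) = 25.6 × 0.3516 = 9.000 mg/L.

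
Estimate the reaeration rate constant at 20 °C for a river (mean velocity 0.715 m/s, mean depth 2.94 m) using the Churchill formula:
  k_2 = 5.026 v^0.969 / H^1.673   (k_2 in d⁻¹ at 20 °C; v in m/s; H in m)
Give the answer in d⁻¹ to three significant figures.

k_2 = 5.026 × 0.715^0.969 / 2.94^1.673 = 5.026 × 0.7225 / 6.075 = 0.5977 d⁻¹.

k_2 ≈ 0.598 d⁻¹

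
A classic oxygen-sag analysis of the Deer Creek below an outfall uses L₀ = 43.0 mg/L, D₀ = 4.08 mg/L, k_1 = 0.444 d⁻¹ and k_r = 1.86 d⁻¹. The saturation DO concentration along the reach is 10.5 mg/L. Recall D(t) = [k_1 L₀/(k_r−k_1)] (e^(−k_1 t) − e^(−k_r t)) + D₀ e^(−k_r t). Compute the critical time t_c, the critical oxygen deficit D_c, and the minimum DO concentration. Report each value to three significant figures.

t_c = [1/(k_r−k_1)] ln[(k_r/k_1)(1 − D₀(k_r−k_1)/(k_1 L₀))]
= [1/(1.86−0.444)] ln[(1.86/0.444)(1 − 4.08×1.416/(0.444×43.0))]
= (1/1.416) ln[4.189 × 0.6974] = 0.7062 × ln(2.922) = 0.7062 × 1.072 = 0.7571 d.
L(t_c) = L₀ e^(−k_1 t_c) = 43.0 × 0.7145 = 30.72 mg/L, and at the critical point k_r D_c = k_1 L, so D_c = (0.444/1.86) × 30.72 = 7.334 mg/L.
Minimum DO = C_s − D_c = 10.5 − 7.334 = 3.166 mg/L.

t_c ≈ 0.757 d; D_c ≈ 7.33 mg/L; min DO ≈ 3.17 mg/L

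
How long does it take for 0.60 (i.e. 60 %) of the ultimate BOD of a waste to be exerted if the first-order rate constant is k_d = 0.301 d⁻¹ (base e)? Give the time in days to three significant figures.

t ≈ 3.04 d

y/L₀ = 1 − e^(−k_d t) = 0.60 ⇒ e^(−k_d t) = 0.400
t = −ln(0.400) / 0.301 = 0.9163 / 0.301 = 3.044 d.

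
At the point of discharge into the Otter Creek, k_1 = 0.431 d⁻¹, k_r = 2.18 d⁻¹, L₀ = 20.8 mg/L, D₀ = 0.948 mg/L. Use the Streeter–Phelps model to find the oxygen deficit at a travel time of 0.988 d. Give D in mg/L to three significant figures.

k_1 L₀/(k_r−k_1) = 0.431×20.8/(2.18−0.431) = 8.965/1.749 = 5.126 mg/L.
e^(−k_1 t) = e^(−0.431×0.9880) = 0.6532; e^(−k_r t) = e^(−2.18×0.9880) = 0.1160.
D = 5.126 × (0.6532 − 0.1160) + 0.948 × 0.1160 = 2.753 + 0.1100 = 2.863 mg/L.

D ≈ 2.86 mg/L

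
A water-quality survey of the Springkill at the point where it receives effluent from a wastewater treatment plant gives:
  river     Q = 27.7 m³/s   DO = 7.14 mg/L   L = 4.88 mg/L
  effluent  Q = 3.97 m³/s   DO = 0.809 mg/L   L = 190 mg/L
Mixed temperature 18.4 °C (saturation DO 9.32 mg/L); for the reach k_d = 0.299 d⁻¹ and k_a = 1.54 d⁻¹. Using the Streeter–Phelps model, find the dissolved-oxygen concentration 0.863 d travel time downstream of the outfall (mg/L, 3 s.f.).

Mixed DO = (27.7×7.14 + 3.97×0.809)/(27.7+3.97) = 201.0/31.67 = 6.346 mg/L.
Mixed L₀ = (27.7×4.88 + 3.97×190)/(31.67) = 889.5/31.67 = 28.09 mg/L.
Initial deficit D₀ = C_s − DO₀ = 9.32 − 6.346 = 2.974 mg/L.
D(0.863) = [0.299×28.09/(1.54−0.299)](e^(−0.299×0.863) − e^(−1.54×0.863)) + 2.974 e^(−1.54×0.863)
= 6.767 × (0.7726 − 0.2647) + 2.974 × 0.2647 = 4.224 mg/L.
DO = 9.32 − 4.224 = 5.096 mg/L.

DO ≈ 5.10 mg/L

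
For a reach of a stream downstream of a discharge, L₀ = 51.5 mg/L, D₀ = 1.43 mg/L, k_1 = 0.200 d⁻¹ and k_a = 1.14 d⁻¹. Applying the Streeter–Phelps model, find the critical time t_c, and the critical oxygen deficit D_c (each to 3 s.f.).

t_c ≈ 1.70 d; D_c ≈ 6.43 mg/L

At the critical point dD/dt = 0, so k_1 L₀ e^(−k_1 t) = k_a D. Substituting D(t) from the Streeter–Phelps equation and solving for t gives
t_c = ln[(k_a/k_1)(1 − D₀(k_a−k_1)/(k_1 L₀))] / (k_a−k_1).
Here k_a−k_1 = 0.9400 d⁻¹ and 1 − D₀(k_a−k_1)/(k_1 L₀) = 1 − 1.43×0.9400/(0.200×51.5) = 0.8695, so
t_c = ln(5.700 × 0.8695) / 0.9400 = 1.601 / 0.9400 = 1.703 d.
L(t_c) = L₀ e^(−k_1 t_c) = 51.5 × 0.7114 = 36.64 mg/L, and at the critical point k_a D_c = k_1 L, so D_c = (0.200/1.14) × 36.64 = 6.427 mg/L.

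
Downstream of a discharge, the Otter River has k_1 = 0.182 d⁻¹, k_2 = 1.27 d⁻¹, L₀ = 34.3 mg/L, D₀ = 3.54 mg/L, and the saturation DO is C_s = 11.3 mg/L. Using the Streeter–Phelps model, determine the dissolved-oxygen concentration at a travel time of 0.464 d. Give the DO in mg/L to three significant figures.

k_1 L₀/(k_2−k_1) = 0.182×34.3/(1.27−0.182) = 6.243/1.088 = 5.738 mg/L.
e^(−k_1 t) = e^(−0.182×0.4640) = 0.9190; e^(−k_2 t) = e^(−1.27×0.4640) = 0.5547.
D = 5.738 × (0.9190 − 0.5547) + 3.54 × 0.5547 = 2.090 + 1.964 = 4.054 mg/L.
DO = C_s − D = 11.3 − 4.054 = 7.246 mg/L.

DO ≈ 7.25 mg/L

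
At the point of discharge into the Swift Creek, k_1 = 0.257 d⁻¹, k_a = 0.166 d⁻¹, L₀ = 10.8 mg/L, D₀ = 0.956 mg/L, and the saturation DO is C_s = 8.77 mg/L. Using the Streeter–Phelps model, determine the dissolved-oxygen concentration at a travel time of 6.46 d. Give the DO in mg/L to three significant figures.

k_1 L₀/(k_a−k_1) = 0.257×10.8/(0.166−0.257) = 2.776/-0.09100 = -30.50 mg/L.
e^(−k_1 t) = e^(−0.257×6.460) = 0.1901; e^(−k_a t) = e^(−0.166×6.460) = 0.3422.
D = -30.50 × (0.1901 − 0.3422) + 0.956 × 0.3422 = 4.639 + 0.3271 = 4.966 mg/L.
DO = C_s − D = 8.77 − 4.966 = 3.804 mg/L.

DO ≈ 3.80 mg/L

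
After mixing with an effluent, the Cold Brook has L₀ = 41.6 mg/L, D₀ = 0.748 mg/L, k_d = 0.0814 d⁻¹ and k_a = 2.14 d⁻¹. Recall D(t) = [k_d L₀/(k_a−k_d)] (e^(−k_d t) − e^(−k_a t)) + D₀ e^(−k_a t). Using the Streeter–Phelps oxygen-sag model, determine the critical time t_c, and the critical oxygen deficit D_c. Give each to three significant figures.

t_c ≈ 1.29 d; D_c ≈ 1.42 mg/L

At the critical point dD/dt = 0, so k_d L₀ e^(−k_d t) = k_a D. Substituting D(t) from the Streeter–Phelps equation and solving for t gives
t_c = ln[(k_a/k_d)(1 − D₀(k_a−k_d)/(k_d L₀))] / (k_a−k_d).
Here k_a−k_d = 2.059 d⁻¹ and 1 − D₀(k_a−k_d)/(k_d L₀) = 1 − 0.748×2.059/(0.0814×41.6) = 0.5453, so
t_c = ln(26.29 × 0.5453) / 2.059 = 2.663 / 2.059 = 1.293 d.
D_c = (k_d/k_a) L₀ e^(−k_d t_c) = (0.0814/2.14) × 41.6 × e^(−0.0814×1.293) = 0.03804 × 41.6 × 0.9001 = 1.424 mg/L.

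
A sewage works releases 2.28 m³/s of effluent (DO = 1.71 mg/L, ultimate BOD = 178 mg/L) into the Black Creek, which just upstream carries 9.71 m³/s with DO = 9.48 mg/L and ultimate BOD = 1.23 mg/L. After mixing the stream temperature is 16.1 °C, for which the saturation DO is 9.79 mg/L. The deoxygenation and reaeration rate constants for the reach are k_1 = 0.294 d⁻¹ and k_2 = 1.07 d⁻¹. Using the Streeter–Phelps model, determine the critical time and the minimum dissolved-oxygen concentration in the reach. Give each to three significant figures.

Mixed DO = (9.71×9.48 + 2.28×1.71)/(9.71+2.28) = 95.95/11.99 = 8.002 mg/L.
Mixed L₀ = (9.71×1.23 + 2.28×178)/(11.99) = 417.8/11.99 = 34.84 mg/L.
Initial deficit D₀ = C_s − DO₀ = 9.79 − 8.002 = 1.788 mg/L.
t_c = (1/0.7760) ln[(1.07/0.294)(1 − 1.788×0.7760/(0.294×34.84))] = 1.289 × ln(3.147) = 1.477 d.
D_c = (0.294/1.07) × 34.84 × e^(−0.294×1.477) = 0.2748 × 34.84 × 0.6477 = 6.201 mg/L.
Minimum DO = 9.79 − 6.201 = 3.589 mg/L.

t_c ≈ 1.48 d; minimum DO ≈ 3.59 mg/L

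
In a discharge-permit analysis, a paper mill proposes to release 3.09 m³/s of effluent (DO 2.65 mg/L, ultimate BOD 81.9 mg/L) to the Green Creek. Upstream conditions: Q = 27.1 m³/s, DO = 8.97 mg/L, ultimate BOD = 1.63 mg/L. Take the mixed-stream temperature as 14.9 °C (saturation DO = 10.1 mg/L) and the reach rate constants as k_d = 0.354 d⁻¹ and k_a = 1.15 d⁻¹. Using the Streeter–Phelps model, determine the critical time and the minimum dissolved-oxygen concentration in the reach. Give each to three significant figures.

t_c ≈ 0.826 d; minimum DO ≈ 7.84 mg/L

Mixed DO = (27.1×8.97 + 3.09×2.65)/(27.1+3.09) = 251.3/30.19 = 8.323 mg/L.
Mixed L₀ = (27.1×1.63 + 3.09×81.9)/(30.19) = 297.2/30.19 = 9.846 mg/L.
Initial deficit D₀ = C_s − DO₀ = 10.1 − 8.323 = 1.777 mg/L.
t_c = (1/0.7960) ln[(1.15/0.354)(1 − 1.777×0.7960/(0.354×9.846))] = 1.256 × ln(1.930) = 0.8262 d.
D_c = (0.354/1.15) × 9.846 × e^(−0.354×0.8262) = 0.3078 × 9.846 × 0.7464 = 2.262 mg/L.
Minimum DO = 10.1 − 2.262 = 7.838 mg/L.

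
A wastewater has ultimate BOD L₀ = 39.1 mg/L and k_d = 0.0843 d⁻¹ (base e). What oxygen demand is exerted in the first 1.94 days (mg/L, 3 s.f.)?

y_t = L₀(1 − e^(−k_d t)) = 39.1 × (1 − e^(−0.0843×1.94))
= 39.1 × (1 − 0.8491) = 39.1 × 0.1509 = 5.899 mg/L.

y ≈ 5.90 mg/L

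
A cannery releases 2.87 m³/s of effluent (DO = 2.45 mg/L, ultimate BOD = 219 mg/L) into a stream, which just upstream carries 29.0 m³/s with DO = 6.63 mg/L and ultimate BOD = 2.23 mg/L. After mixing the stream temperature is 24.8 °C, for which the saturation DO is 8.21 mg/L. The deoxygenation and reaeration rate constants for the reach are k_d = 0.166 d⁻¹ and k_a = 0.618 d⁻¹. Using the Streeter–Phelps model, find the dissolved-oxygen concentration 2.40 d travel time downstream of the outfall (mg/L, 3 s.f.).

DO ≈ 4.22 mg/L

Mixed DO = (29.0×6.63 + 2.87×2.45)/(29.0+2.87) = 199.3/31.87 = 6.254 mg/L.
Mixed L₀ = (29.0×2.23 + 2.87×219)/(31.87) = 693.2/31.87 = 21.75 mg/L.
Initial deficit D₀ = C_s − DO₀ = 8.21 − 6.254 = 1.956 mg/L.
D(2.40) = [0.166×21.75/(0.618−0.166)](e^(−0.166×2.40) − e^(−0.618×2.40)) + 1.956 e^(−0.618×2.40)
= 7.988 × (0.6714 − 0.2269) + 1.956 × 0.2269 = 3.995 mg/L.
DO = 8.21 − 3.995 = 4.215 mg/L.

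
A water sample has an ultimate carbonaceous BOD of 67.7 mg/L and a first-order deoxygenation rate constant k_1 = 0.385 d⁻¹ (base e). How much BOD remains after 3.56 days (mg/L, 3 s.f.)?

L_t = L₀ e^(−k_1 t) = 67.7 × e^(−0.385×3.56) = 67.7 × 0.2540 = 17.19 mg/L.

L ≈ 17.2 mg/L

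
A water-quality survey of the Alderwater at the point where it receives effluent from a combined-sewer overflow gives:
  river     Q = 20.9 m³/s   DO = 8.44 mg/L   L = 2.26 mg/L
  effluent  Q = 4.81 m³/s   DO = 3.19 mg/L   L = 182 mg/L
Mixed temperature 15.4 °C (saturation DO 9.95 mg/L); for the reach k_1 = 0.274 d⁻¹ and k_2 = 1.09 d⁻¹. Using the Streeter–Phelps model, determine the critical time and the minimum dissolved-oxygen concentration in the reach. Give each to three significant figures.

Mixed DO = (20.9×8.44 + 4.81×3.19)/(20.9+4.81) = 191.7/25.71 = 7.458 mg/L.
Mixed L₀ = (20.9×2.26 + 4.81×182)/(25.71) = 922.7/25.71 = 35.89 mg/L.
Initial deficit D₀ = C_s − DO₀ = 9.95 − 7.458 = 2.492 mg/L.
t_c = (1/0.8160) ln[(1.09/0.274)(1 − 2.492×0.8160/(0.274×35.89))] = 1.225 × ln(3.155) = 1.408 d.
D_c = (0.274/1.09) × 35.89 × e^(−0.274×1.408) = 0.2514 × 35.89 × 0.6799 = 6.133 mg/L.
Minimum DO = 9.95 − 6.133 = 3.817 mg/L.

t_c ≈ 1.41 d; minimum DO ≈ 3.82 mg/L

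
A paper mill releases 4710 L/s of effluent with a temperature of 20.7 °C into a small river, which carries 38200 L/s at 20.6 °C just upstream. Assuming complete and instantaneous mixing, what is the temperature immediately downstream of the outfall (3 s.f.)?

20.6 °C

Flow-weighted mixing: C = (Q_r C_r + Q_w C_w)/(Q_r + Q_w)
= (38200×20.6 + 4710×20.7)/(38200 + 4710) = 884400/42910 = 20.61 °C.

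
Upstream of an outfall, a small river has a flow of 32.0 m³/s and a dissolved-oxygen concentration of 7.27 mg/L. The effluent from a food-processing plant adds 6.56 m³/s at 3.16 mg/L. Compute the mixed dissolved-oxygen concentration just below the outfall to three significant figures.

Flow-weighted mixing: C = (Q_r C_r + Q_w C_w)/(Q_r + Q_w)
= (32.0×7.27 + 6.56×3.16)/(32.0 + 6.56) = 253.4/38.56 = 6.571 mg/L.

6.57 mg/L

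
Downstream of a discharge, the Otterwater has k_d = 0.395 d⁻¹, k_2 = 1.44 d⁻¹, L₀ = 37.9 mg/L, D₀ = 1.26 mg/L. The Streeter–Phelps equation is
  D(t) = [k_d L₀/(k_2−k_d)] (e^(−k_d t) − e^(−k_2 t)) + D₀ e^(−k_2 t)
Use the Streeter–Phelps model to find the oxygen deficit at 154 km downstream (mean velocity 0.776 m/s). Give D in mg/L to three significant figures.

D ≈ 5.30 mg/L

Travel time t = x/v = 154 km / (0.776 m/s) = 154000 m / 0.776 m/s = 198500 s = 2.297 d.
k_d L₀/(k_2−k_d) = 0.395×37.9/(1.44−0.395) = 14.97/1.045 = 14.33 mg/L.
e^(−k_d t) = e^(−0.395×2.297) = 0.4036; e^(−k_2 t) = e^(−1.44×2.297) = 0.03661.
D = 14.33 × (0.4036 − 0.03661) + 1.26 × 0.03661 = 5.258 + 0.04612 = 5.304 mg/L.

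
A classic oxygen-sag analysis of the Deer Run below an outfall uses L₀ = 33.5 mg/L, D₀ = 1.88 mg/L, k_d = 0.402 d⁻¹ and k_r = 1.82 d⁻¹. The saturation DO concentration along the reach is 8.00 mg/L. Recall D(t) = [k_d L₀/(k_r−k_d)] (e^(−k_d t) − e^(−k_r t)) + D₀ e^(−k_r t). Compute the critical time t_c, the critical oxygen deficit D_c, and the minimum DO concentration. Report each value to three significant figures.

t_c = [1/(k_r−k_d)] ln[(k_r/k_d)(1 − D₀(k_r−k_d)/(k_d L₀))]
= [1/(1.82−0.402)] ln[(1.82/0.402)(1 − 1.88×1.418/(0.402×33.5))]
= (1/1.418) ln[4.527 × 0.8020] = 0.7052 × ln(3.631) = 0.7052 × 1.290 = 0.9094 d.
D_c = (k_d/k_r) L₀ e^(−k_d t_c) = (0.402/1.82) × 33.5 × e^(−0.402×0.9094) = 0.2209 × 33.5 × 0.6938 = 5.134 mg/L.
Minimum DO = C_s − D_c = 8.00 − 5.134 = 2.866 mg/L.

t_c ≈ 0.909 d; D_c ≈ 5.13 mg/L; min DO ≈ 2.87 mg/L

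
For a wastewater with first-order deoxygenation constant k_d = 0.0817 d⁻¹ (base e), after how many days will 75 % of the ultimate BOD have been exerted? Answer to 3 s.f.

t ≈ 17.0 d

y/L₀ = 1 − e^(−k_d t) = 0.75 ⇒ e^(−k_d t) = 0.250
t = −ln(0.250) / 0.0817 = 1.386 / 0.0817 = 16.97 d.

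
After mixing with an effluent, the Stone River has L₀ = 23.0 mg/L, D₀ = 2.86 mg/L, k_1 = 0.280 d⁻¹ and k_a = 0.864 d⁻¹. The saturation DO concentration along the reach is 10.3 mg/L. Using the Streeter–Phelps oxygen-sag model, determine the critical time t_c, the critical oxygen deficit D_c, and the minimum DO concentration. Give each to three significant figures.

t_c ≈ 1.42 d; D_c ≈ 5.01 mg/L; min DO ≈ 5.29 mg/L

At the critical point dD/dt = 0, so k_1 L₀ e^(−k_1 t) = k_a D. Substituting D(t) from the Streeter–Phelps equation and solving for t gives
t_c = ln[(k_a/k_1)(1 − D₀(k_a−k_1)/(k_1 L₀))] / (k_a−k_1).
Here k_a−k_1 = 0.5840 d⁻¹ and 1 − D₀(k_a−k_1)/(k_1 L₀) = 1 − 2.86×0.5840/(0.280×23.0) = 0.7406, so
t_c = ln(3.086 × 0.7406) / 0.5840 = 0.8266 / 0.5840 = 1.415 d.
D_c = (k_1/k_a) L₀ e^(−k_1 t_c) = (0.280/0.864) × 23.0 × e^(−0.280×1.415) = 0.3241 × 23.0 × 0.6728 = 5.015 mg/L.
Minimum DO = C_s − D_c = 10.3 − 5.015 = 5.285 mg/L.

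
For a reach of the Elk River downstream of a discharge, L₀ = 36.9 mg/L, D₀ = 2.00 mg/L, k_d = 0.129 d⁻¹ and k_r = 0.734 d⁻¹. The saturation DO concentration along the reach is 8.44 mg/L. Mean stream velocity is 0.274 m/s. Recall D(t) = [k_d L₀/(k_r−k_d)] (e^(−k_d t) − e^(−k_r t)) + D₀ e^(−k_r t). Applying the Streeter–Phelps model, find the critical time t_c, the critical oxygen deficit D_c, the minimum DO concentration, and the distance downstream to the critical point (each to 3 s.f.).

t_c = [1/(k_r−k_d)] ln[(k_r/k_d)(1 − D₀(k_r−k_d)/(k_d L₀))]
= [1/(0.734−0.129)] ln[(0.734/0.129)(1 − 2.00×0.6050/(0.129×36.9))]
= (1/0.6050) ln[5.690 × 0.7458] = 1.653 × ln(4.244) = 1.653 × 1.445 = 2.389 d.
D_c = (k_d/k_r) L₀ e^(−k_d t_c) = (0.129/0.734) × 36.9 × e^(−0.129×2.389) = 0.1757 × 36.9 × 0.7348 = 4.765 mg/L.
Minimum DO = C_s − D_c = 8.44 − 4.765 = 3.675 mg/L.
x_c = v t_c = 0.274 m/s × 2.389 d × 86400 s/d = 56560 m ≈ 56.6 km.

t_c ≈ 2.39 d; D_c ≈ 4.77 mg/L; min DO ≈ 3.67 mg/L; x_c ≈ 56.6 km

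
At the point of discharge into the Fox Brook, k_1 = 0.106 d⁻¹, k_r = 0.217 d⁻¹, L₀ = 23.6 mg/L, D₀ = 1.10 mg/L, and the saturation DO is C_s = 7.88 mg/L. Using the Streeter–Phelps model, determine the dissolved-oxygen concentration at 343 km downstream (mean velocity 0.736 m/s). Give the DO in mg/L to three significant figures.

DO ≈ 1.81 mg/L

Travel time t = x/v = 343 km / (0.736 m/s) = 343000 m / 0.736 m/s = 466000 s = 5.394 d.
k_1 L₀/(k_r−k_1) = 0.106×23.6/(0.217−0.106) = 2.502/0.1110 = 22.54 mg/L.
e^(−k_1 t) = e^(−0.106×5.394) = 0.5645; e^(−k_r t) = e^(−0.217×5.394) = 0.3102.
D = 22.54 × (0.5645 − 0.3102) + 1.10 × 0.3102 = 5.731 + 0.3412 = 6.073 mg/L.
DO = C_s − D = 7.88 − 6.073 = 1.807 mg/L.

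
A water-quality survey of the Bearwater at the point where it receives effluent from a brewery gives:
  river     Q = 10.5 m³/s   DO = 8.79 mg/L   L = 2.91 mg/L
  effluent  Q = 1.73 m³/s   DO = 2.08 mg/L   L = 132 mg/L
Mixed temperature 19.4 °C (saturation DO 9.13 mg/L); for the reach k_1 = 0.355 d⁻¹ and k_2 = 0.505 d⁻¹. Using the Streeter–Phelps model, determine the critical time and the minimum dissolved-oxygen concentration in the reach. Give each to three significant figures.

Mixed DO = (10.5×8.79 + 1.73×2.08)/(10.5+1.73) = 95.89/12.23 = 7.841 mg/L.
Mixed L₀ = (10.5×2.91 + 1.73×132)/(12.23) = 258.9/12.23 = 21.17 mg/L.
Initial deficit D₀ = C_s − DO₀ = 9.13 − 7.841 = 1.289 mg/L.
t_c = (1/0.1500) ln[(0.505/0.355)(1 − 1.289×0.1500/(0.355×21.17))] = 6.667 × ln(1.386) = 2.176 d.
D_c = (0.355/0.505) × 21.17 × e^(−0.355×2.176) = 0.7030 × 21.17 × 0.4619 = 6.874 mg/L.
Minimum DO = 9.13 − 6.874 = 2.256 mg/L.

t_c ≈ 2.18 d; minimum DO ≈ 2.26 mg/L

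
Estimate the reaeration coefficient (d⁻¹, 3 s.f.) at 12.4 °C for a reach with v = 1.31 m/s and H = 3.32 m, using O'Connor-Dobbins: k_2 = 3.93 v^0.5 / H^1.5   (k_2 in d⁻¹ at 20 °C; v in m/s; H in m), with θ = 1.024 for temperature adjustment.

k_2(20) = 3.93 × 1.31^0.5 / 3.32^1.5 = 3.93 × 1.145 / 6.049 = 0.7436 d⁻¹.
k_2(12.4) = 0.7436 × 1.024^(12.4−20) = 0.7436 × 0.8351 = 0.6209 d⁻¹.

k_2 ≈ 0.621 d⁻¹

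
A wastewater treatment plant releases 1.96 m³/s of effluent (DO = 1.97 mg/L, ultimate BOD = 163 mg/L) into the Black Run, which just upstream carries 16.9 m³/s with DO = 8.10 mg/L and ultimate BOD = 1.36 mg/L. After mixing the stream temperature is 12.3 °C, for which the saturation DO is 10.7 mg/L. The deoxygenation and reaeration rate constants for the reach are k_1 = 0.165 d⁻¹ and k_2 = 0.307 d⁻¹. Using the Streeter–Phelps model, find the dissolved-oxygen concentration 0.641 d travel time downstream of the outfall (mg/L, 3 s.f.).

Mixed DO = (16.9×8.10 + 1.96×1.97)/(16.9+1.96) = 140.8/18.86 = 7.463 mg/L.
Mixed L₀ = (16.9×1.36 + 1.96×163)/(18.86) = 342.5/18.86 = 18.16 mg/L.
Initial deficit D₀ = C_s − DO₀ = 10.7 − 7.463 = 3.237 mg/L.
D(0.641) = [0.165×18.16/(0.307−0.165)](e^(−0.165×0.641) − e^(−0.307×0.641)) + 3.237 e^(−0.307×0.641)
= 21.10 × (0.8996 − 0.8214) + 3.237 × 0.8214 = 4.310 mg/L.
DO = 10.7 − 4.310 = 6.390 mg/L.

DO ≈ 6.39 mg/L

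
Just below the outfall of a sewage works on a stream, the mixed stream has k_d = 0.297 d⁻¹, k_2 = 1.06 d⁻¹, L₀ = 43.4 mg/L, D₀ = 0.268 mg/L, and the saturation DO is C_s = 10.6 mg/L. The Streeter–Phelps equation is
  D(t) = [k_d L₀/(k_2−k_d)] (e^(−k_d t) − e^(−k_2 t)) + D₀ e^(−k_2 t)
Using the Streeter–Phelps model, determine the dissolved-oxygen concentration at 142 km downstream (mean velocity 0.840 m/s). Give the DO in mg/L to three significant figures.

DO ≈ 3.24 mg/L

Travel time t = x/v = 142 km / (0.840 m/s) = 142000 m / 0.840 m/s = 169000 s = 1.957 d.
k_d L₀/(k_2−k_d) = 0.297×43.4/(1.06−0.297) = 12.89/0.7630 = 16.89 mg/L.
e^(−k_d t) = e^(−0.297×1.957) = 0.5593; e^(−k_2 t) = e^(−1.06×1.957) = 0.1257.
D = 16.89 × (0.5593 − 0.1257) + 0.268 × 0.1257 = 7.325 + 0.03368 = 7.359 mg/L.
DO = C_s − D = 10.6 − 7.359 = 3.241 mg/L.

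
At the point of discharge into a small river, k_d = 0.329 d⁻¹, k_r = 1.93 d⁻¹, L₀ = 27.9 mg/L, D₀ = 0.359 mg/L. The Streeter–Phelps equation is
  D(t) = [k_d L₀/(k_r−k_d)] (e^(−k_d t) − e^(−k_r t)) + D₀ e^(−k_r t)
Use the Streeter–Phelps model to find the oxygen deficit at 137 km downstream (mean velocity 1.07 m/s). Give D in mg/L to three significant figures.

D ≈ 3.21 mg/L

Travel time t = x/v = 137 km / (1.07 m/s) = 137000 m / 1.07 m/s = 128000 s = 1.482 d.
k_d L₀/(k_r−k_d) = 0.329×27.9/(1.93−0.329) = 9.179/1.601 = 5.733 mg/L.
e^(−k_d t) = e^(−0.329×1.482) = 0.6141; e^(−k_r t) = e^(−1.93×1.482) = 0.05726.
D = 5.733 × (0.6141 − 0.05726) + 0.359 × 0.05726 = 3.193 + 0.02056 = 3.213 mg/L.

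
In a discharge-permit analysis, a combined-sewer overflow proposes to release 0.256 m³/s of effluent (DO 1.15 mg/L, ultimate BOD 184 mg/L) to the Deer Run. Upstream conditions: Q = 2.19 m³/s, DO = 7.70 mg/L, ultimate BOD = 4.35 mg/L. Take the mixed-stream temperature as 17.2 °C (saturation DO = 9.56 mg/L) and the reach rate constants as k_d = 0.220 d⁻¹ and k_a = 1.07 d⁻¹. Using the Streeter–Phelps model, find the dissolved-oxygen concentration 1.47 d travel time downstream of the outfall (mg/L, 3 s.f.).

DO ≈ 5.94 mg/L

Mixed DO = (2.19×7.70 + 0.256×1.15)/(2.19+0.256) = 17.16/2.446 = 7.014 mg/L.
Mixed L₀ = (2.19×4.35 + 0.256×184)/(2.446) = 56.63/2.446 = 23.15 mg/L.
Initial deficit D₀ = C_s − DO₀ = 9.56 − 7.014 = 2.546 mg/L.
D(1.47) = [0.220×23.15/(1.07−0.220)](e^(−0.220×1.47) − e^(−1.07×1.47)) + 2.546 e^(−1.07×1.47)
= 5.992 × (0.7237 − 0.2074) + 2.546 × 0.2074 = 3.622 mg/L.
DO = 9.56 − 3.622 = 5.938 mg/L.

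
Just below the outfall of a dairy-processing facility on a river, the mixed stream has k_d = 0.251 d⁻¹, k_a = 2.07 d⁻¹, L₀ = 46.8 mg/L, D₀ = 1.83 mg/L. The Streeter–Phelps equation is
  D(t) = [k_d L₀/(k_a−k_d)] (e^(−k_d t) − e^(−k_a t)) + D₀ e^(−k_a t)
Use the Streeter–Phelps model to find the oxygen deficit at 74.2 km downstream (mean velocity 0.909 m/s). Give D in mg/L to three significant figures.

D ≈ 4.44 mg/L

Travel time t = x/v = 74.2 km / (0.909 m/s) = 74200 m / 0.909 m/s = 81630 s = 0.9448 d.
k_d L₀/(k_a−k_d) = 0.251×46.8/(2.07−0.251) = 11.75/1.819 = 6.458 mg/L.
e^(−k_d t) = e^(−0.251×0.9448) = 0.7889; e^(−k_a t) = e^(−2.07×0.9448) = 0.1415.
D = 6.458 × (0.7889 − 0.1415) + 1.83 × 0.1415 = 4.181 + 0.2589 = 4.440 mg/L.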